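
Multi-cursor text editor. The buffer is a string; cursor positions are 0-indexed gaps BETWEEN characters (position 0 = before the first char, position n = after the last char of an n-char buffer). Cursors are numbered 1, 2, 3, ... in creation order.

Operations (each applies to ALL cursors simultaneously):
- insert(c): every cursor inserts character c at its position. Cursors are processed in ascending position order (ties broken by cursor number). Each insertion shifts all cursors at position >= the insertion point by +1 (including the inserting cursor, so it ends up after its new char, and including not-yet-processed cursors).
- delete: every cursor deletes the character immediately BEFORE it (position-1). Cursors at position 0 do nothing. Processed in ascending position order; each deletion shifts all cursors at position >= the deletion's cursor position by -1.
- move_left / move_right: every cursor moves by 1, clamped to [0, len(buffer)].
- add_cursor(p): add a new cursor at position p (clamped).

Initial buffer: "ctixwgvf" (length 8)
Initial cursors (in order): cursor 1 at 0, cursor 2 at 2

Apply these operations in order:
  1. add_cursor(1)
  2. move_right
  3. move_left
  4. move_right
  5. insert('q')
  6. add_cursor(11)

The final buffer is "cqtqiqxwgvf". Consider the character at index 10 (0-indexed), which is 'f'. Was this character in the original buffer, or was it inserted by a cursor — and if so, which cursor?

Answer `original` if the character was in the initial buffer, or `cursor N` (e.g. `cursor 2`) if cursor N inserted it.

Answer: original

Derivation:
After op 1 (add_cursor(1)): buffer="ctixwgvf" (len 8), cursors c1@0 c3@1 c2@2, authorship ........
After op 2 (move_right): buffer="ctixwgvf" (len 8), cursors c1@1 c3@2 c2@3, authorship ........
After op 3 (move_left): buffer="ctixwgvf" (len 8), cursors c1@0 c3@1 c2@2, authorship ........
After op 4 (move_right): buffer="ctixwgvf" (len 8), cursors c1@1 c3@2 c2@3, authorship ........
After op 5 (insert('q')): buffer="cqtqiqxwgvf" (len 11), cursors c1@2 c3@4 c2@6, authorship .1.3.2.....
After op 6 (add_cursor(11)): buffer="cqtqiqxwgvf" (len 11), cursors c1@2 c3@4 c2@6 c4@11, authorship .1.3.2.....
Authorship (.=original, N=cursor N): . 1 . 3 . 2 . . . . .
Index 10: author = original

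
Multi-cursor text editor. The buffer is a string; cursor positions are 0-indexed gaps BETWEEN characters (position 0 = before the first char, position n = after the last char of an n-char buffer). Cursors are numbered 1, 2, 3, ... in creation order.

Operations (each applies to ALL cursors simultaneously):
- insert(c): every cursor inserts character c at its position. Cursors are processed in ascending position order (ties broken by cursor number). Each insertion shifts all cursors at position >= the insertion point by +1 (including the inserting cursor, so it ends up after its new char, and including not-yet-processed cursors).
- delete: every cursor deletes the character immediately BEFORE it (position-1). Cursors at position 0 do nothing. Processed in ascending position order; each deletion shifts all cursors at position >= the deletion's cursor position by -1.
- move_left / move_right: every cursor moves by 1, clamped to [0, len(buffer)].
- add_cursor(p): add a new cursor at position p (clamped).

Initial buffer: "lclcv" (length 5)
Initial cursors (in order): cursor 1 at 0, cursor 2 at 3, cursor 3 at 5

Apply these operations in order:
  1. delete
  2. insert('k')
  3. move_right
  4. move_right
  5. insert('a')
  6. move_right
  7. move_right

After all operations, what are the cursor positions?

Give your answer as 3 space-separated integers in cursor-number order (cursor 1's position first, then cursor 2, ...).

After op 1 (delete): buffer="lcc" (len 3), cursors c1@0 c2@2 c3@3, authorship ...
After op 2 (insert('k')): buffer="klckck" (len 6), cursors c1@1 c2@4 c3@6, authorship 1..2.3
After op 3 (move_right): buffer="klckck" (len 6), cursors c1@2 c2@5 c3@6, authorship 1..2.3
After op 4 (move_right): buffer="klckck" (len 6), cursors c1@3 c2@6 c3@6, authorship 1..2.3
After op 5 (insert('a')): buffer="klcakckaa" (len 9), cursors c1@4 c2@9 c3@9, authorship 1..12.323
After op 6 (move_right): buffer="klcakckaa" (len 9), cursors c1@5 c2@9 c3@9, authorship 1..12.323
After op 7 (move_right): buffer="klcakckaa" (len 9), cursors c1@6 c2@9 c3@9, authorship 1..12.323

Answer: 6 9 9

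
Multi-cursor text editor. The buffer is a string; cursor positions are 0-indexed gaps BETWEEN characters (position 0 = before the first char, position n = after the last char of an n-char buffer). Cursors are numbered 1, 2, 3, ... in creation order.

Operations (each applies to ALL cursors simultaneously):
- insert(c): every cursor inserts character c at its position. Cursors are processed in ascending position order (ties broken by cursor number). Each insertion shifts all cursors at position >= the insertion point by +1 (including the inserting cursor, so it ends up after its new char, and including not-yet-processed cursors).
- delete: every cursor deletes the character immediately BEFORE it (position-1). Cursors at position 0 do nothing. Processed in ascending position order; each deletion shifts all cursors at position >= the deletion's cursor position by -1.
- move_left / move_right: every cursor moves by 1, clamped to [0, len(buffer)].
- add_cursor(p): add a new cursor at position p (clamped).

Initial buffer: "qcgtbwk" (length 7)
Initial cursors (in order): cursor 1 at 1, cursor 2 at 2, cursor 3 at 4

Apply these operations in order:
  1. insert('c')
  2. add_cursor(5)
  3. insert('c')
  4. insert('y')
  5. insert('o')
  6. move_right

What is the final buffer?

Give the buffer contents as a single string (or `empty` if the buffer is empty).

After op 1 (insert('c')): buffer="qcccgtcbwk" (len 10), cursors c1@2 c2@4 c3@7, authorship .1.2..3...
After op 2 (add_cursor(5)): buffer="qcccgtcbwk" (len 10), cursors c1@2 c2@4 c4@5 c3@7, authorship .1.2..3...
After op 3 (insert('c')): buffer="qcccccgctccbwk" (len 14), cursors c1@3 c2@6 c4@8 c3@11, authorship .11.22.4.33...
After op 4 (insert('y')): buffer="qccycccygcytccybwk" (len 18), cursors c1@4 c2@8 c4@11 c3@15, authorship .111.222.44.333...
After op 5 (insert('o')): buffer="qccyocccyogcyotccyobwk" (len 22), cursors c1@5 c2@10 c4@14 c3@19, authorship .1111.2222.444.3333...
After op 6 (move_right): buffer="qccyocccyogcyotccyobwk" (len 22), cursors c1@6 c2@11 c4@15 c3@20, authorship .1111.2222.444.3333...

Answer: qccyocccyogcyotccyobwk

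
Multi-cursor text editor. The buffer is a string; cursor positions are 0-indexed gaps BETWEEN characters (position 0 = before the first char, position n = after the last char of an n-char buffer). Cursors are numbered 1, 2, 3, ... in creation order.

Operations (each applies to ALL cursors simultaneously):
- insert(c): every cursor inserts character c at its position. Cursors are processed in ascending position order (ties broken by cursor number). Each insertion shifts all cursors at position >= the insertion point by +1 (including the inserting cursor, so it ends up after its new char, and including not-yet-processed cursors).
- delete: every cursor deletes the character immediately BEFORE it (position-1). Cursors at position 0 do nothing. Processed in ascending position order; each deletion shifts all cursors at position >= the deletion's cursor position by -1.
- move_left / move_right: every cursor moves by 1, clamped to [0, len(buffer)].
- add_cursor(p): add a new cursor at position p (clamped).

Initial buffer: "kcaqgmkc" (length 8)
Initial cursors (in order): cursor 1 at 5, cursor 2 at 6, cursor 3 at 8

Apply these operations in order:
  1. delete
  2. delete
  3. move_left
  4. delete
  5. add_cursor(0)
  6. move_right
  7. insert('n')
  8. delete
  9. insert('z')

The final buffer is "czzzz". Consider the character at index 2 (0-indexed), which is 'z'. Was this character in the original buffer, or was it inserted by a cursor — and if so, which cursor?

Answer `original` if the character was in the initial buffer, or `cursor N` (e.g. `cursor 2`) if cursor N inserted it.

Answer: cursor 2

Derivation:
After op 1 (delete): buffer="kcaqk" (len 5), cursors c1@4 c2@4 c3@5, authorship .....
After op 2 (delete): buffer="kc" (len 2), cursors c1@2 c2@2 c3@2, authorship ..
After op 3 (move_left): buffer="kc" (len 2), cursors c1@1 c2@1 c3@1, authorship ..
After op 4 (delete): buffer="c" (len 1), cursors c1@0 c2@0 c3@0, authorship .
After op 5 (add_cursor(0)): buffer="c" (len 1), cursors c1@0 c2@0 c3@0 c4@0, authorship .
After op 6 (move_right): buffer="c" (len 1), cursors c1@1 c2@1 c3@1 c4@1, authorship .
After op 7 (insert('n')): buffer="cnnnn" (len 5), cursors c1@5 c2@5 c3@5 c4@5, authorship .1234
After op 8 (delete): buffer="c" (len 1), cursors c1@1 c2@1 c3@1 c4@1, authorship .
After op 9 (insert('z')): buffer="czzzz" (len 5), cursors c1@5 c2@5 c3@5 c4@5, authorship .1234
Authorship (.=original, N=cursor N): . 1 2 3 4
Index 2: author = 2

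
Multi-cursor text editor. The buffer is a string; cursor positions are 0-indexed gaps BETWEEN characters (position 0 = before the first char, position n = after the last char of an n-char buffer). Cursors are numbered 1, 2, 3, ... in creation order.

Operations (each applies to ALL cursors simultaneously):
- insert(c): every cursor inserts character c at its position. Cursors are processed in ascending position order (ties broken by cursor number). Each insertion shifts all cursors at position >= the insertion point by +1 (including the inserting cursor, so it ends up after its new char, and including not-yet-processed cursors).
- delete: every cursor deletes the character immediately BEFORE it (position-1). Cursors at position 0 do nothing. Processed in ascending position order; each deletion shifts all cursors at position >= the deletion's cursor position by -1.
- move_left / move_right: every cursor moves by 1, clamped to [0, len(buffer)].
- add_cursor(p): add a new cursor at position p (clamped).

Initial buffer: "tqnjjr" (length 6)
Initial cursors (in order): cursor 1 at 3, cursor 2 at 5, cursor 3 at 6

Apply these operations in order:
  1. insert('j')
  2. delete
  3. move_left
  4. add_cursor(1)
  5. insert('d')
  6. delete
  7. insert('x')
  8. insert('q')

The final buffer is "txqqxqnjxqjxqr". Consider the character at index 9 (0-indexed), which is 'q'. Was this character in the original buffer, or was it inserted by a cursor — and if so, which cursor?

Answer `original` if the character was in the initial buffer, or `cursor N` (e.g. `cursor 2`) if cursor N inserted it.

After op 1 (insert('j')): buffer="tqnjjjjrj" (len 9), cursors c1@4 c2@7 c3@9, authorship ...1..2.3
After op 2 (delete): buffer="tqnjjr" (len 6), cursors c1@3 c2@5 c3@6, authorship ......
After op 3 (move_left): buffer="tqnjjr" (len 6), cursors c1@2 c2@4 c3@5, authorship ......
After op 4 (add_cursor(1)): buffer="tqnjjr" (len 6), cursors c4@1 c1@2 c2@4 c3@5, authorship ......
After op 5 (insert('d')): buffer="tdqdnjdjdr" (len 10), cursors c4@2 c1@4 c2@7 c3@9, authorship .4.1..2.3.
After op 6 (delete): buffer="tqnjjr" (len 6), cursors c4@1 c1@2 c2@4 c3@5, authorship ......
After op 7 (insert('x')): buffer="txqxnjxjxr" (len 10), cursors c4@2 c1@4 c2@7 c3@9, authorship .4.1..2.3.
After op 8 (insert('q')): buffer="txqqxqnjxqjxqr" (len 14), cursors c4@3 c1@6 c2@10 c3@13, authorship .44.11..22.33.
Authorship (.=original, N=cursor N): . 4 4 . 1 1 . . 2 2 . 3 3 .
Index 9: author = 2

Answer: cursor 2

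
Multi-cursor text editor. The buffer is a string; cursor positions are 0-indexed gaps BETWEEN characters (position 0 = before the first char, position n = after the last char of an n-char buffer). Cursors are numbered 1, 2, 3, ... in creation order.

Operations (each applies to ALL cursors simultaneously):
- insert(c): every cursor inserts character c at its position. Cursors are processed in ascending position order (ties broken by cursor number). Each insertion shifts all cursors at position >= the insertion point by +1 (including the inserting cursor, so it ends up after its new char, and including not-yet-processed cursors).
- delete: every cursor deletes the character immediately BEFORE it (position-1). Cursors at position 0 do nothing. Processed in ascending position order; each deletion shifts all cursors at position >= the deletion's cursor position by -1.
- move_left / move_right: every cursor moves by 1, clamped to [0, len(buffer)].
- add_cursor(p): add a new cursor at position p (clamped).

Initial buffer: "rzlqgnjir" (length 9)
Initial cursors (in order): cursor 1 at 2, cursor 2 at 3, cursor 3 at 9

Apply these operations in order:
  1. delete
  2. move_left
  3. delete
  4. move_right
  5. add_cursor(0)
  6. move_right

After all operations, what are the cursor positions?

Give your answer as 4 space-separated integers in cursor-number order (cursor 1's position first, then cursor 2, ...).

After op 1 (delete): buffer="rqgnji" (len 6), cursors c1@1 c2@1 c3@6, authorship ......
After op 2 (move_left): buffer="rqgnji" (len 6), cursors c1@0 c2@0 c3@5, authorship ......
After op 3 (delete): buffer="rqgni" (len 5), cursors c1@0 c2@0 c3@4, authorship .....
After op 4 (move_right): buffer="rqgni" (len 5), cursors c1@1 c2@1 c3@5, authorship .....
After op 5 (add_cursor(0)): buffer="rqgni" (len 5), cursors c4@0 c1@1 c2@1 c3@5, authorship .....
After op 6 (move_right): buffer="rqgni" (len 5), cursors c4@1 c1@2 c2@2 c3@5, authorship .....

Answer: 2 2 5 1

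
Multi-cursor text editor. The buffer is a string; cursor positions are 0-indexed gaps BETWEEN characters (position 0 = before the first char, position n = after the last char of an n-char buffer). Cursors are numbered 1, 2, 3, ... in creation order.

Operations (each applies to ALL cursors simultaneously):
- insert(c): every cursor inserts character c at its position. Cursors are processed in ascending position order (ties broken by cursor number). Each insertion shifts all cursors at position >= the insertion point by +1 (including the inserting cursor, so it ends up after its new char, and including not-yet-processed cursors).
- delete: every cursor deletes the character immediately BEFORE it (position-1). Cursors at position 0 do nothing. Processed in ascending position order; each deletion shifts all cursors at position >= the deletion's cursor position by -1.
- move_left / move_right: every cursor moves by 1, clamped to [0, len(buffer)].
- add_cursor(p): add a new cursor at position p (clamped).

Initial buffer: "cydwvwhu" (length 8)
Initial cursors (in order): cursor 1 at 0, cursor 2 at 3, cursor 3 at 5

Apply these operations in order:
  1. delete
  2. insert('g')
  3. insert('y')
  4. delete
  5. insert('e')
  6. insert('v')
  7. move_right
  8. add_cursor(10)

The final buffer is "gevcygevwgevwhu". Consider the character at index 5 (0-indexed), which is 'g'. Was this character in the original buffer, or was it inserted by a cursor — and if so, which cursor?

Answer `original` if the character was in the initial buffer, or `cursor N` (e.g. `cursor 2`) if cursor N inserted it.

After op 1 (delete): buffer="cywwhu" (len 6), cursors c1@0 c2@2 c3@3, authorship ......
After op 2 (insert('g')): buffer="gcygwgwhu" (len 9), cursors c1@1 c2@4 c3@6, authorship 1..2.3...
After op 3 (insert('y')): buffer="gycygywgywhu" (len 12), cursors c1@2 c2@6 c3@9, authorship 11..22.33...
After op 4 (delete): buffer="gcygwgwhu" (len 9), cursors c1@1 c2@4 c3@6, authorship 1..2.3...
After op 5 (insert('e')): buffer="gecygewgewhu" (len 12), cursors c1@2 c2@6 c3@9, authorship 11..22.33...
After op 6 (insert('v')): buffer="gevcygevwgevwhu" (len 15), cursors c1@3 c2@8 c3@12, authorship 111..222.333...
After op 7 (move_right): buffer="gevcygevwgevwhu" (len 15), cursors c1@4 c2@9 c3@13, authorship 111..222.333...
After op 8 (add_cursor(10)): buffer="gevcygevwgevwhu" (len 15), cursors c1@4 c2@9 c4@10 c3@13, authorship 111..222.333...
Authorship (.=original, N=cursor N): 1 1 1 . . 2 2 2 . 3 3 3 . . .
Index 5: author = 2

Answer: cursor 2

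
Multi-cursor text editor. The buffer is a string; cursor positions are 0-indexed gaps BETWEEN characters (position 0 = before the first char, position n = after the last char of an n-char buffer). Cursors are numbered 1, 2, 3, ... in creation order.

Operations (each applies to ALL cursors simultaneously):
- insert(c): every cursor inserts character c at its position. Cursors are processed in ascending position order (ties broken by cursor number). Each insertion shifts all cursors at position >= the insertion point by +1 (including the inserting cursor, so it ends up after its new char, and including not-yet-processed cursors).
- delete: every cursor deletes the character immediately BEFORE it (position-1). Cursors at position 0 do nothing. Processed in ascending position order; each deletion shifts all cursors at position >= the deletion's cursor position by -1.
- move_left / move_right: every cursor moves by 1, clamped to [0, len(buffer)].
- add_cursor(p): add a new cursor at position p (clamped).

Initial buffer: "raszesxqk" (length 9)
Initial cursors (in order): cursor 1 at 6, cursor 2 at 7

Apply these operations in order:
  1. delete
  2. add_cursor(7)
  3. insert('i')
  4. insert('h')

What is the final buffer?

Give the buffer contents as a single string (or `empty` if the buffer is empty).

Answer: raszeiihhqkih

Derivation:
After op 1 (delete): buffer="raszeqk" (len 7), cursors c1@5 c2@5, authorship .......
After op 2 (add_cursor(7)): buffer="raszeqk" (len 7), cursors c1@5 c2@5 c3@7, authorship .......
After op 3 (insert('i')): buffer="raszeiiqki" (len 10), cursors c1@7 c2@7 c3@10, authorship .....12..3
After op 4 (insert('h')): buffer="raszeiihhqkih" (len 13), cursors c1@9 c2@9 c3@13, authorship .....1212..33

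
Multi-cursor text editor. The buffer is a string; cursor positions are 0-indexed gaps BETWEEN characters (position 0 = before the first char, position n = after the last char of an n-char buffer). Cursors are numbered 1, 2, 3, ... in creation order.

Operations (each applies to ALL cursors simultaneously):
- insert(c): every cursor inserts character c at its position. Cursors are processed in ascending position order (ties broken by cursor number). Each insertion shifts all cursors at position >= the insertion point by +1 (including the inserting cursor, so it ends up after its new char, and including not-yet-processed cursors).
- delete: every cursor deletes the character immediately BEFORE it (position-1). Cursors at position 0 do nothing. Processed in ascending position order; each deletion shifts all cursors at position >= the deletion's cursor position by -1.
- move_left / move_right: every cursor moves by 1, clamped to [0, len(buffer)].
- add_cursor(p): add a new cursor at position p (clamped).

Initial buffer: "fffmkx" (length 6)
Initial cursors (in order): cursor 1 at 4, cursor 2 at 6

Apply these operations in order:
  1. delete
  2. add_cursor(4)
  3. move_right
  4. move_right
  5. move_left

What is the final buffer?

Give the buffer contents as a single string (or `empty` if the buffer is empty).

Answer: fffk

Derivation:
After op 1 (delete): buffer="fffk" (len 4), cursors c1@3 c2@4, authorship ....
After op 2 (add_cursor(4)): buffer="fffk" (len 4), cursors c1@3 c2@4 c3@4, authorship ....
After op 3 (move_right): buffer="fffk" (len 4), cursors c1@4 c2@4 c3@4, authorship ....
After op 4 (move_right): buffer="fffk" (len 4), cursors c1@4 c2@4 c3@4, authorship ....
After op 5 (move_left): buffer="fffk" (len 4), cursors c1@3 c2@3 c3@3, authorship ....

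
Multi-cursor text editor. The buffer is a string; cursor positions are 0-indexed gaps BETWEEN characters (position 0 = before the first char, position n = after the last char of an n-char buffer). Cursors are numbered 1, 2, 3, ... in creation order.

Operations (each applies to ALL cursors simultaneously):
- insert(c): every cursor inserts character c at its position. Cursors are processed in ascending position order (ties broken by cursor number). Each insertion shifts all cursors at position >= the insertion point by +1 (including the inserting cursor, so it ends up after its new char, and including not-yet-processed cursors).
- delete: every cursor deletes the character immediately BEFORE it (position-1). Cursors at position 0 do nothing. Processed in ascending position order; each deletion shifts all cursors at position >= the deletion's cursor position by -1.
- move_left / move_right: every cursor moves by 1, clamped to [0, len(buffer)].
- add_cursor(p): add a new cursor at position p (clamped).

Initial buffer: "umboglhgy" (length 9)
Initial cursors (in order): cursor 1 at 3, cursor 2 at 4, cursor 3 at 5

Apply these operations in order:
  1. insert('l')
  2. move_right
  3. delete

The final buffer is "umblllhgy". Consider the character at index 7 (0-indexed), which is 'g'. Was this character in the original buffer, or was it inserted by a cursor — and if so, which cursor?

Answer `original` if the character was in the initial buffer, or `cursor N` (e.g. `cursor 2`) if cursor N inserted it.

After op 1 (insert('l')): buffer="umblolgllhgy" (len 12), cursors c1@4 c2@6 c3@8, authorship ...1.2.3....
After op 2 (move_right): buffer="umblolgllhgy" (len 12), cursors c1@5 c2@7 c3@9, authorship ...1.2.3....
After op 3 (delete): buffer="umblllhgy" (len 9), cursors c1@4 c2@5 c3@6, authorship ...123...
Authorship (.=original, N=cursor N): . . . 1 2 3 . . .
Index 7: author = original

Answer: original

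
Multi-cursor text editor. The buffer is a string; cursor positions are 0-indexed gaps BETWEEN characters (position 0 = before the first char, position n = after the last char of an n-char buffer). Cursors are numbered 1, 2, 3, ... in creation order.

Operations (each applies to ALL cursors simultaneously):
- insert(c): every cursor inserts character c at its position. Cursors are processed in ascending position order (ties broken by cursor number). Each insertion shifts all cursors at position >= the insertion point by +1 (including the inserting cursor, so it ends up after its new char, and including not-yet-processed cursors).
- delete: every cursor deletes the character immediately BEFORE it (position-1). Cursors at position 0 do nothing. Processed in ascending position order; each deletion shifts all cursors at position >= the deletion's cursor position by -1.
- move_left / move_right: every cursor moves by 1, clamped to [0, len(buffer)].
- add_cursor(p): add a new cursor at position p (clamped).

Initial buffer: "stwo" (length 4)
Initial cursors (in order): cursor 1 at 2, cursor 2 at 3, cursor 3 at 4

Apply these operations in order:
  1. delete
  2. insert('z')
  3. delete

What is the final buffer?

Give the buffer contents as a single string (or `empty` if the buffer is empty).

After op 1 (delete): buffer="s" (len 1), cursors c1@1 c2@1 c3@1, authorship .
After op 2 (insert('z')): buffer="szzz" (len 4), cursors c1@4 c2@4 c3@4, authorship .123
After op 3 (delete): buffer="s" (len 1), cursors c1@1 c2@1 c3@1, authorship .

Answer: s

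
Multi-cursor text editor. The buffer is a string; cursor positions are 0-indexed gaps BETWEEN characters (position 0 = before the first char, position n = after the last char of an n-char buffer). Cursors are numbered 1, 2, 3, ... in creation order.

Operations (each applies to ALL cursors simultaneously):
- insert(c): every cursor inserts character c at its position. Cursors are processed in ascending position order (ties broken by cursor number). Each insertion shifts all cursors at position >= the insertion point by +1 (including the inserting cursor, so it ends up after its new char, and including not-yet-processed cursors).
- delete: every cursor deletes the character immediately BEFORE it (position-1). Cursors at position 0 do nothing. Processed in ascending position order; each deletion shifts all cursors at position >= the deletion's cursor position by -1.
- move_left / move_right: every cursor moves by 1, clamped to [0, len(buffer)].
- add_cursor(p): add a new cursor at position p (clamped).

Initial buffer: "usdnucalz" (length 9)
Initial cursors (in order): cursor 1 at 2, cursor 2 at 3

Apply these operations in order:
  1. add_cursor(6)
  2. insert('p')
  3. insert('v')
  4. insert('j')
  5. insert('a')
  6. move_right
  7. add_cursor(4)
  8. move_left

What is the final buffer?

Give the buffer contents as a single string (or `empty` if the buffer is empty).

After op 1 (add_cursor(6)): buffer="usdnucalz" (len 9), cursors c1@2 c2@3 c3@6, authorship .........
After op 2 (insert('p')): buffer="uspdpnucpalz" (len 12), cursors c1@3 c2@5 c3@9, authorship ..1.2...3...
After op 3 (insert('v')): buffer="uspvdpvnucpvalz" (len 15), cursors c1@4 c2@7 c3@12, authorship ..11.22...33...
After op 4 (insert('j')): buffer="uspvjdpvjnucpvjalz" (len 18), cursors c1@5 c2@9 c3@15, authorship ..111.222...333...
After op 5 (insert('a')): buffer="uspvjadpvjanucpvjaalz" (len 21), cursors c1@6 c2@11 c3@18, authorship ..1111.2222...3333...
After op 6 (move_right): buffer="uspvjadpvjanucpvjaalz" (len 21), cursors c1@7 c2@12 c3@19, authorship ..1111.2222...3333...
After op 7 (add_cursor(4)): buffer="uspvjadpvjanucpvjaalz" (len 21), cursors c4@4 c1@7 c2@12 c3@19, authorship ..1111.2222...3333...
After op 8 (move_left): buffer="uspvjadpvjanucpvjaalz" (len 21), cursors c4@3 c1@6 c2@11 c3@18, authorship ..1111.2222...3333...

Answer: uspvjadpvjanucpvjaalz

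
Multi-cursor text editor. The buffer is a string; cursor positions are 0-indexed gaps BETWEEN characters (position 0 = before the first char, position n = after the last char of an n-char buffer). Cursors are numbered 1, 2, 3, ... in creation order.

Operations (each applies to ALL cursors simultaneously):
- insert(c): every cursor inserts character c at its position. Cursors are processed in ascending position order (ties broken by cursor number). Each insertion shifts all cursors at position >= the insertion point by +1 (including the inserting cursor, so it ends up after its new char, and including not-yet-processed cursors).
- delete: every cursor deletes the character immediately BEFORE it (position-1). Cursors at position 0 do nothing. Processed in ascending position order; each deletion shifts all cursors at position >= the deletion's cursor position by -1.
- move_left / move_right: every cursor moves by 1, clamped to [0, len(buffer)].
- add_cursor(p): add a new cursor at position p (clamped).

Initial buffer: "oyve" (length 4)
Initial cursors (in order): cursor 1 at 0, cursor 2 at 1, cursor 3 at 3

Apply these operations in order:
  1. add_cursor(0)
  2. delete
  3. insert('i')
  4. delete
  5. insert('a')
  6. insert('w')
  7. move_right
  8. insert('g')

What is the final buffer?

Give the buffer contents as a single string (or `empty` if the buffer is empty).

Answer: aaawwwygggaweg

Derivation:
After op 1 (add_cursor(0)): buffer="oyve" (len 4), cursors c1@0 c4@0 c2@1 c3@3, authorship ....
After op 2 (delete): buffer="ye" (len 2), cursors c1@0 c2@0 c4@0 c3@1, authorship ..
After op 3 (insert('i')): buffer="iiiyie" (len 6), cursors c1@3 c2@3 c4@3 c3@5, authorship 124.3.
After op 4 (delete): buffer="ye" (len 2), cursors c1@0 c2@0 c4@0 c3@1, authorship ..
After op 5 (insert('a')): buffer="aaayae" (len 6), cursors c1@3 c2@3 c4@3 c3@5, authorship 124.3.
After op 6 (insert('w')): buffer="aaawwwyawe" (len 10), cursors c1@6 c2@6 c4@6 c3@9, authorship 124124.33.
After op 7 (move_right): buffer="aaawwwyawe" (len 10), cursors c1@7 c2@7 c4@7 c3@10, authorship 124124.33.
After op 8 (insert('g')): buffer="aaawwwygggaweg" (len 14), cursors c1@10 c2@10 c4@10 c3@14, authorship 124124.12433.3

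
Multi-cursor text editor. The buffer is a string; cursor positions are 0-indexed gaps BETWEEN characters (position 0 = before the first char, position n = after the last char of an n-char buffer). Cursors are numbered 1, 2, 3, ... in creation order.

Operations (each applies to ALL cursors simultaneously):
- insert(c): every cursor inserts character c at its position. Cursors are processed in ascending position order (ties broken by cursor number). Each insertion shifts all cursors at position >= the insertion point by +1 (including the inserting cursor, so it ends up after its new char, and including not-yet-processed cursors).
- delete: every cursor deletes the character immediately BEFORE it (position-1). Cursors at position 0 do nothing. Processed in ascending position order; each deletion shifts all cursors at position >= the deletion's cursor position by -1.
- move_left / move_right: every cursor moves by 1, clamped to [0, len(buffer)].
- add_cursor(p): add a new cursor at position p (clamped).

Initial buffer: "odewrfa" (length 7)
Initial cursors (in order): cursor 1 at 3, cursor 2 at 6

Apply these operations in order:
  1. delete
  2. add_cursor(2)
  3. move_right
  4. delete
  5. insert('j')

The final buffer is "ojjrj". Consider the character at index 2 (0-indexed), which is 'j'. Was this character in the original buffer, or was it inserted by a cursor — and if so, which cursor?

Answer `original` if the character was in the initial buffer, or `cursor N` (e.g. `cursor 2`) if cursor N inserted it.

Answer: cursor 3

Derivation:
After op 1 (delete): buffer="odwra" (len 5), cursors c1@2 c2@4, authorship .....
After op 2 (add_cursor(2)): buffer="odwra" (len 5), cursors c1@2 c3@2 c2@4, authorship .....
After op 3 (move_right): buffer="odwra" (len 5), cursors c1@3 c3@3 c2@5, authorship .....
After op 4 (delete): buffer="or" (len 2), cursors c1@1 c3@1 c2@2, authorship ..
After op 5 (insert('j')): buffer="ojjrj" (len 5), cursors c1@3 c3@3 c2@5, authorship .13.2
Authorship (.=original, N=cursor N): . 1 3 . 2
Index 2: author = 3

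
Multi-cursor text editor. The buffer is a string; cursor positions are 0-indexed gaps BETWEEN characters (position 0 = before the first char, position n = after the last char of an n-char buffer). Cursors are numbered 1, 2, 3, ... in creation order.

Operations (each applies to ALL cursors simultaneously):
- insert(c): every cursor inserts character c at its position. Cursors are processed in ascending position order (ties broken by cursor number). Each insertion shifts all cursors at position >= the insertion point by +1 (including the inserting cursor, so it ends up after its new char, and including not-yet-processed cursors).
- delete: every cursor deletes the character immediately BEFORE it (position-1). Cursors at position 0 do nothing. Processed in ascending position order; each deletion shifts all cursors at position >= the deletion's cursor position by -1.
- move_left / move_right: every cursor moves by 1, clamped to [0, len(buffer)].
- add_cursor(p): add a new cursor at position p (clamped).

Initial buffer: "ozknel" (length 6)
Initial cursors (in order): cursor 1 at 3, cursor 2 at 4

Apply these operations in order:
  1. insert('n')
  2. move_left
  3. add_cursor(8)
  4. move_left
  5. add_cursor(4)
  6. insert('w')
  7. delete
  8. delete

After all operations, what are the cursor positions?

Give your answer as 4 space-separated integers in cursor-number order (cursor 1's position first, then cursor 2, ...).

Answer: 1 1 3 1

Derivation:
After op 1 (insert('n')): buffer="ozknnnel" (len 8), cursors c1@4 c2@6, authorship ...1.2..
After op 2 (move_left): buffer="ozknnnel" (len 8), cursors c1@3 c2@5, authorship ...1.2..
After op 3 (add_cursor(8)): buffer="ozknnnel" (len 8), cursors c1@3 c2@5 c3@8, authorship ...1.2..
After op 4 (move_left): buffer="ozknnnel" (len 8), cursors c1@2 c2@4 c3@7, authorship ...1.2..
After op 5 (add_cursor(4)): buffer="ozknnnel" (len 8), cursors c1@2 c2@4 c4@4 c3@7, authorship ...1.2..
After op 6 (insert('w')): buffer="ozwknwwnnewl" (len 12), cursors c1@3 c2@7 c4@7 c3@11, authorship ..1.124.2.3.
After op 7 (delete): buffer="ozknnnel" (len 8), cursors c1@2 c2@4 c4@4 c3@7, authorship ...1.2..
After op 8 (delete): buffer="onnl" (len 4), cursors c1@1 c2@1 c4@1 c3@3, authorship ..2.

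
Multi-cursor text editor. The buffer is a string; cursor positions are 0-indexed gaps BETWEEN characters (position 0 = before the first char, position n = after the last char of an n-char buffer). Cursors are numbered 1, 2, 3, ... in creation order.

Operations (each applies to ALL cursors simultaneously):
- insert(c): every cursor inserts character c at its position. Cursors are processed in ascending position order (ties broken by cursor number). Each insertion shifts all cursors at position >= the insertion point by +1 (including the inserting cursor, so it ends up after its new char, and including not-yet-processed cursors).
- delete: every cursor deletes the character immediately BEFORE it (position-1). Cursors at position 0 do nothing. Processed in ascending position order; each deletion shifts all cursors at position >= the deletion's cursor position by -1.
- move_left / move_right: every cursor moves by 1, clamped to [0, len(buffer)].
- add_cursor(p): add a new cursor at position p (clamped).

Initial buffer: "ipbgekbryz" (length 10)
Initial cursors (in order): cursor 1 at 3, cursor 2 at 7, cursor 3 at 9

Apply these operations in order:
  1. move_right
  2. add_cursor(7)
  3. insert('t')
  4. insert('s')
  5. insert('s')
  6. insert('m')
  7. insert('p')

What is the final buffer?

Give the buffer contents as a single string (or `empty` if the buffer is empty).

After op 1 (move_right): buffer="ipbgekbryz" (len 10), cursors c1@4 c2@8 c3@10, authorship ..........
After op 2 (add_cursor(7)): buffer="ipbgekbryz" (len 10), cursors c1@4 c4@7 c2@8 c3@10, authorship ..........
After op 3 (insert('t')): buffer="ipbgtekbtrtyzt" (len 14), cursors c1@5 c4@9 c2@11 c3@14, authorship ....1...4.2..3
After op 4 (insert('s')): buffer="ipbgtsekbtsrtsyzts" (len 18), cursors c1@6 c4@11 c2@14 c3@18, authorship ....11...44.22..33
After op 5 (insert('s')): buffer="ipbgtssekbtssrtssyztss" (len 22), cursors c1@7 c4@13 c2@17 c3@22, authorship ....111...444.222..333
After op 6 (insert('m')): buffer="ipbgtssmekbtssmrtssmyztssm" (len 26), cursors c1@8 c4@15 c2@20 c3@26, authorship ....1111...4444.2222..3333
After op 7 (insert('p')): buffer="ipbgtssmpekbtssmprtssmpyztssmp" (len 30), cursors c1@9 c4@17 c2@23 c3@30, authorship ....11111...44444.22222..33333

Answer: ipbgtssmpekbtssmprtssmpyztssmp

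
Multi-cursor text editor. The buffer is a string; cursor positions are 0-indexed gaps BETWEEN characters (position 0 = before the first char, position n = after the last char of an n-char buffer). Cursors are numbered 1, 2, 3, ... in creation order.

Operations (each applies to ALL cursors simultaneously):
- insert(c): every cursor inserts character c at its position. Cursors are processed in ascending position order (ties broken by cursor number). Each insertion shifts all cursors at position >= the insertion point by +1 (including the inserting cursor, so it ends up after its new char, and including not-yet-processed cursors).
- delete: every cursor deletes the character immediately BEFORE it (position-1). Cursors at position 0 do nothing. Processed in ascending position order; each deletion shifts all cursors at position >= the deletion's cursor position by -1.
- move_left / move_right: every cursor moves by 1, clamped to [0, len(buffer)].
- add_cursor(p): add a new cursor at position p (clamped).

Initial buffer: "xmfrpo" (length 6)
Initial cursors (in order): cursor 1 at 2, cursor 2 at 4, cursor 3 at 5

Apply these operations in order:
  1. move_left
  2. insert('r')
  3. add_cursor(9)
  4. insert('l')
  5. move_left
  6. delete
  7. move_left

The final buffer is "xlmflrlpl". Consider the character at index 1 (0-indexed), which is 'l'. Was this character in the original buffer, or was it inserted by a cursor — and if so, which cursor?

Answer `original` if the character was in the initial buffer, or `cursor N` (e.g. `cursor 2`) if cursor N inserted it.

Answer: cursor 1

Derivation:
After op 1 (move_left): buffer="xmfrpo" (len 6), cursors c1@1 c2@3 c3@4, authorship ......
After op 2 (insert('r')): buffer="xrmfrrrpo" (len 9), cursors c1@2 c2@5 c3@7, authorship .1..2.3..
After op 3 (add_cursor(9)): buffer="xrmfrrrpo" (len 9), cursors c1@2 c2@5 c3@7 c4@9, authorship .1..2.3..
After op 4 (insert('l')): buffer="xrlmfrlrrlpol" (len 13), cursors c1@3 c2@7 c3@10 c4@13, authorship .11..22.33..4
After op 5 (move_left): buffer="xrlmfrlrrlpol" (len 13), cursors c1@2 c2@6 c3@9 c4@12, authorship .11..22.33..4
After op 6 (delete): buffer="xlmflrlpl" (len 9), cursors c1@1 c2@4 c3@6 c4@8, authorship .1..2.3.4
After op 7 (move_left): buffer="xlmflrlpl" (len 9), cursors c1@0 c2@3 c3@5 c4@7, authorship .1..2.3.4
Authorship (.=original, N=cursor N): . 1 . . 2 . 3 . 4
Index 1: author = 1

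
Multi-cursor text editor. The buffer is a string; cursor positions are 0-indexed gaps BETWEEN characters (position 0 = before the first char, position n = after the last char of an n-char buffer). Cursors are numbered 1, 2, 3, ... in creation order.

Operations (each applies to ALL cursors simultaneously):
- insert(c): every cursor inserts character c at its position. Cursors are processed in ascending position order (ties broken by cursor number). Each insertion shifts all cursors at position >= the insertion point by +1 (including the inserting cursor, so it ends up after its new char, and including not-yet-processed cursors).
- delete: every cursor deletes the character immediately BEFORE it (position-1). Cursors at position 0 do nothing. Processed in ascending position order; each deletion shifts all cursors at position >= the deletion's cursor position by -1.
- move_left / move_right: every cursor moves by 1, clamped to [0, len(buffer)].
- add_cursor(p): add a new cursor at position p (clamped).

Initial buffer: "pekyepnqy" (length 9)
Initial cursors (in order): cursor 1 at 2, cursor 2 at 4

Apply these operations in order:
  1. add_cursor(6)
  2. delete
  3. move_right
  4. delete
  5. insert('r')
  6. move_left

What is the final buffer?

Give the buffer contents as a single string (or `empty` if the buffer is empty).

Answer: prrrqy

Derivation:
After op 1 (add_cursor(6)): buffer="pekyepnqy" (len 9), cursors c1@2 c2@4 c3@6, authorship .........
After op 2 (delete): buffer="pkenqy" (len 6), cursors c1@1 c2@2 c3@3, authorship ......
After op 3 (move_right): buffer="pkenqy" (len 6), cursors c1@2 c2@3 c3@4, authorship ......
After op 4 (delete): buffer="pqy" (len 3), cursors c1@1 c2@1 c3@1, authorship ...
After op 5 (insert('r')): buffer="prrrqy" (len 6), cursors c1@4 c2@4 c3@4, authorship .123..
After op 6 (move_left): buffer="prrrqy" (len 6), cursors c1@3 c2@3 c3@3, authorship .123..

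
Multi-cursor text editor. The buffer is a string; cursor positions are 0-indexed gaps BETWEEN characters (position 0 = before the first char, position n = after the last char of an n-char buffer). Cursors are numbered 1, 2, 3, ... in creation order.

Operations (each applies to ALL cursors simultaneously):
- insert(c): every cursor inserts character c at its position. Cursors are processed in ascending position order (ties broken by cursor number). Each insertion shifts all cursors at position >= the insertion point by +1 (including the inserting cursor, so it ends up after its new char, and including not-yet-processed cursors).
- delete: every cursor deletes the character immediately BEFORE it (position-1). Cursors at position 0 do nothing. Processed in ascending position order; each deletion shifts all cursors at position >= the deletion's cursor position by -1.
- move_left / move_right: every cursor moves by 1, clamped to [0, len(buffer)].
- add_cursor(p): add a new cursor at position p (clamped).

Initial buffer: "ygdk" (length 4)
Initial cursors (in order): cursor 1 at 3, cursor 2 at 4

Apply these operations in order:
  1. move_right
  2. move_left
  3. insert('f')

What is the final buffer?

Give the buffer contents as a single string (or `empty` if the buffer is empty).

After op 1 (move_right): buffer="ygdk" (len 4), cursors c1@4 c2@4, authorship ....
After op 2 (move_left): buffer="ygdk" (len 4), cursors c1@3 c2@3, authorship ....
After op 3 (insert('f')): buffer="ygdffk" (len 6), cursors c1@5 c2@5, authorship ...12.

Answer: ygdffk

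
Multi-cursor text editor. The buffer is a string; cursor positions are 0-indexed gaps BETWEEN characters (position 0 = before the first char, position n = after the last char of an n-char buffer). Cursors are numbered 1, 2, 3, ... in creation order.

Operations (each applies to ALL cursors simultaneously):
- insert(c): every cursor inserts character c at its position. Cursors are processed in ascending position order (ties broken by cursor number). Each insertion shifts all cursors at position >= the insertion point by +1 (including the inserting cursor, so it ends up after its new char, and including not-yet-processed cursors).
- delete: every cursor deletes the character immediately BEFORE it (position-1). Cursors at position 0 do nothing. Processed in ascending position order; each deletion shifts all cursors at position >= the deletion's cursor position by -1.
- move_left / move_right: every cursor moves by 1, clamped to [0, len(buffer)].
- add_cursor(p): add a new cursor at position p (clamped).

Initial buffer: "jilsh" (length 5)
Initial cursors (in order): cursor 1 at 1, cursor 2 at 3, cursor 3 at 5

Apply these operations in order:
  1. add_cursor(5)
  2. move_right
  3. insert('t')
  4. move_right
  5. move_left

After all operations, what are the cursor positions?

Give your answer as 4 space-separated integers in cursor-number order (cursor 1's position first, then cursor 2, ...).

Answer: 3 6 8 8

Derivation:
After op 1 (add_cursor(5)): buffer="jilsh" (len 5), cursors c1@1 c2@3 c3@5 c4@5, authorship .....
After op 2 (move_right): buffer="jilsh" (len 5), cursors c1@2 c2@4 c3@5 c4@5, authorship .....
After op 3 (insert('t')): buffer="jitlsthtt" (len 9), cursors c1@3 c2@6 c3@9 c4@9, authorship ..1..2.34
After op 4 (move_right): buffer="jitlsthtt" (len 9), cursors c1@4 c2@7 c3@9 c4@9, authorship ..1..2.34
After op 5 (move_left): buffer="jitlsthtt" (len 9), cursors c1@3 c2@6 c3@8 c4@8, authorship ..1..2.34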